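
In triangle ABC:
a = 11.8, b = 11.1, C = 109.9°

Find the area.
Two sides and the included angle (SAS): A = ½·a·b·sin(C) = ½·11.8·11.1·sin(109.9°)
sin(109.9°) ≈ 0.940288
A ≈ ½·130.98·0.940288 = 65.49·0.940288 ≈ 61.5795

Area = 61.58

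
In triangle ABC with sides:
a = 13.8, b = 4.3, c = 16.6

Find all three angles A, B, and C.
Law of cosines for each angle (a² = 190.44, b² = 18.49, c² = 275.56):
cos(A) = (b² + c² − a²)/(2bc) = (18.49 + 275.56 − 190.44)/(2·4.3·16.6) = 103.61/142.76 ≈ 0.725764  ⇒  A ≈ 43.4676°
cos(B) = (a² + c² − b²)/(2ac) = (190.44 + 275.56 − 18.49)/(2·13.8·16.6) = 447.51/458.16 ≈ 0.976755  ⇒  B ≈ 12.378°
cos(C) = (a² + b² − c²)/(2ab) = (190.44 + 18.49 − 275.56)/(2·13.8·4.3) = -66.63/118.68 ≈ -0.561426  ⇒  C ≈ 124.154°
Check: A + B + C ≈ 180°

A = 43.47°, B = 12.38°, C = 124.2°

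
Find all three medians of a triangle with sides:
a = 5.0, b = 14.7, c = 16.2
Median formula: m_a = ½√(2b² + 2c² − a²) (and cyclically). a² = 25, b² = 216.09, c² = 262.44.
m_a = ½√(2·216.09 + 2·262.44 − 25) = ½√932.06 ≈ ½·30.5297 ≈ 15.2648
m_b = ½√(2·25 + 2·262.44 − 216.09) = ½√358.79 ≈ ½·18.9418 ≈ 9.47088
m_c = ½√(2·25 + 2·216.09 − 262.44) = ½√219.74 ≈ ½·14.8236 ≈ 7.41181

m_a = 15.26, m_b = 9.471, m_c = 7.412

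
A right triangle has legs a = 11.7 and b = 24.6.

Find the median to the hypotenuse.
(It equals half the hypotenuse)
Hypotenuse c = √(a² + b²) = √(136.89 + 605.16) = √742.05 ≈ 27.2406
Median to hypotenuse = c/2 ≈ 27.2406/2 ≈ 13.6203

Median = 13.62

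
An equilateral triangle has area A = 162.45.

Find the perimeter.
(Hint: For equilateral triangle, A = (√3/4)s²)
A = (√3/4)s²  ⇒  s² = 4A/√3 = 4·162.45/√3 = 649.8/1.73205 ≈ 375.162
s ≈ √375.162 ≈ 19.3691
Perimeter = 3s ≈ 3·19.3691 ≈ 58.1073

Perimeter = 58.11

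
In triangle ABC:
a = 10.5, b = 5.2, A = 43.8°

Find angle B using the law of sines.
a/sin(A) = b/sin(B)  ⇒  sin(B) = b·sin(A)/a = 5.2·sin(43.8°)/10.5
sin(43.8°) ≈ 0.692143
sin(B) ≈ 5.2·0.692143/10.5 ≈ 3.59914/10.5 ≈ 0.342776
B = arcsin(0.342776) ≈ 20.0461°
(Since b ≤ a we need B ≤ A, so the obtuse alternative 180° − 20.0461° ≈ 159.954° is rejected.)

B = 20.05°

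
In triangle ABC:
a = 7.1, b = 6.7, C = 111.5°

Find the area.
Two sides and the included angle (SAS): A = ½·a·b·sin(C) = ½·7.1·6.7·sin(111.5°)
sin(111.5°) ≈ 0.930418
A ≈ ½·47.57·0.930418 = 23.785·0.930418 ≈ 22.13

Area = 22.13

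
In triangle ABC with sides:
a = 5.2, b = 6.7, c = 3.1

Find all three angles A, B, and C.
Law of cosines for each angle (a² = 27.04, b² = 44.89, c² = 9.61):
cos(A) = (b² + c² − a²)/(2bc) = (44.89 + 9.61 − 27.04)/(2·6.7·3.1) = 27.46/41.54 ≈ 0.66105  ⇒  A ≈ 48.62°
cos(B) = (a² + c² − b²)/(2ac) = (27.04 + 9.61 − 44.89)/(2·5.2·3.1) = -8.24/32.24 ≈ -0.255583  ⇒  B ≈ 104.808°
cos(C) = (a² + b² − c²)/(2ab) = (27.04 + 44.89 − 9.61)/(2·5.2·6.7) = 62.32/69.68 ≈ 0.894374  ⇒  C ≈ 26.5718°
Check: A + B + C ≈ 180°

A = 48.62°, B = 104.8°, C = 26.57°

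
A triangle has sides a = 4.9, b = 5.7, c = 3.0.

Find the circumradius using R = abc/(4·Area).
First find the area with Heron's formula.
s = (4.9 + 5.7 + 3.0)/2 = 6.8
Area = √(s(s−a)(s−b)(s−c)) = √(6.8·1.9·1.1·3.8) ≈ √54.0056 ≈ 7.34885
abc = 4.9·5.7·3.0 = 83.79
R = abc/(4·Area) ≈ 83.79/(4·7.34885) = 83.79/29.3954 ≈ 2.85045

R = 2.85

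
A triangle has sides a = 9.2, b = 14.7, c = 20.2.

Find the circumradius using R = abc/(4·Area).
First find the area with Heron's formula.
s = (9.2 + 14.7 + 20.2)/2 = 22.05
Area = √(s(s−a)(s−b)(s−c)) = √(22.05·12.85·7.35·1.85) ≈ √3852.75 ≈ 62.0705
abc = 9.2·14.7·20.2 = 2731.848
R = abc/(4·Area) ≈ 2731.848/(4·62.0705) = 2731.848/248.282 ≈ 11.003

R = 11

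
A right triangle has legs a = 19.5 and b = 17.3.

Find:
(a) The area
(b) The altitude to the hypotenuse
(a) The legs are perpendicular, so Area = ½·a·b = ½·19.5·17.3 = ½·337.35 = 168.675
(b) Hypotenuse c = √(a² + b²) = √(380.25 + 299.29) = √679.54 ≈ 26.068
    Area = ½·c·h_c  ⇒  h_c = 2·Area/c = 337.35/26.068 ≈ 12.9412

Area = 168.675, h_c = 12.94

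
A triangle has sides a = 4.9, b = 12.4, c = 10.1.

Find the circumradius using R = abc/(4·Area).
First find the area with Heron's formula.
s = (4.9 + 12.4 + 10.1)/2 = 13.7
Area = √(s(s−a)(s−b)(s−c)) = √(13.7·8.8·1.3·3.6) ≈ √564.221 ≈ 23.7533
abc = 4.9·12.4·10.1 = 613.676
R = abc/(4·Area) ≈ 613.676/(4·23.7533) = 613.676/95.0133 ≈ 6.45884

R = 6.459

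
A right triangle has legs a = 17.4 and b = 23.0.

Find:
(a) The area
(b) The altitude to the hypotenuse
(a) The legs are perpendicular, so Area = ½·a·b = ½·17.4·23.0 = ½·400.2 = 200.1
(b) Hypotenuse c = √(a² + b²) = √(302.76 + 529) = √831.76 ≈ 28.8402
    Area = ½·c·h_c  ⇒  h_c = 2·Area/c = 400.2/28.8402 ≈ 13.8764

Area = 200.1, h_c = 13.88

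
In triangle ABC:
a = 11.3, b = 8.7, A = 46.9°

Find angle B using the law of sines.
a/sin(A) = b/sin(B)  ⇒  sin(B) = b·sin(A)/a = 8.7·sin(46.9°)/11.3
sin(46.9°) ≈ 0.730162
sin(B) ≈ 8.7·0.730162/11.3 ≈ 6.35241/11.3 ≈ 0.56216
B = arcsin(0.56216) ≈ 34.2053°
(Since b ≤ a we need B ≤ A, so the obtuse alternative 180° − 34.2053° ≈ 145.795° is rejected.)

B = 34.21°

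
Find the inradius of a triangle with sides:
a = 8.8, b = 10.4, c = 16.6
r = Area/s where s is the semi-perimeter.
s = (8.8 + 10.4 + 16.6)/2 = 35.8/2 = 17.9
Area = √(s(s−a)(s−b)(s−c)) = √(17.9·9.1·7.5·1.3) ≈ √1588.18 ≈ 39.8519
r ≈ 39.8519/17.9 ≈ 2.22637

r = 2.226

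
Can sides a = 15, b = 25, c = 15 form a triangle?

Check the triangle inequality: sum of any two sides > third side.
a + b vs c: 15 + 25 = 40 > 15  ✓
a + c vs b: 15 + 15 = 30 > 25  ✓
b + c vs a: 25 + 15 = 40 > 15  ✓

Yes, triangle inequality satisfied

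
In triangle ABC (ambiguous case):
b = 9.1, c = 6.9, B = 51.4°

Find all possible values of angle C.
b/sin(B) = c/sin(C)  ⇒  sin(C) = c·sin(B)/b = 6.9·sin(51.4°)/9.1
sin(51.4°) ≈ 0.78152
sin(C) ≈ 6.9·0.78152/9.1 ≈ 5.39249/9.1 ≈ 0.592581
Candidate 1: C₁ = arcsin(0.592581) ≈ 36.3404°  →  A = 180° − 51.4° − 36.3404° ≈ 92.2596° > 0, valid
Candidate 2: C₂ = 180° − C₁ ≈ 143.66°  →  A = 180° − 51.4° − 143.66° ≈ -15.0596° ≤ 0, not a valid triangle

C = 36.34° (one solution)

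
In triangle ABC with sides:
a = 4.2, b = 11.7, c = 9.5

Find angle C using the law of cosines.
c² = a² + b² − 2ab·cos(C)  ⇒  cos(C) = (a² + b² − c²)/(2ab)
cos(C) = (4.2² + 11.7² − 9.5²)/(2·4.2·11.7) = (17.64 + 136.89 − 90.25)/98.28 = 64.28/98.28 ≈ 0.65405
C = arccos(0.65405) ≈ 49.1524°

C = 49.15°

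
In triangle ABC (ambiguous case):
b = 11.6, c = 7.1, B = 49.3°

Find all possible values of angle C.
b/sin(B) = c/sin(C)  ⇒  sin(C) = c·sin(B)/b = 7.1·sin(49.3°)/11.6
sin(49.3°) ≈ 0.758134
sin(C) ≈ 7.1·0.758134/11.6 ≈ 5.38275/11.6 ≈ 0.46403
Candidate 1: C₁ = arcsin(0.46403) ≈ 27.6475°  →  A = 180° − 49.3° − 27.6475° ≈ 103.053° > 0, valid
Candidate 2: C₂ = 180° − C₁ ≈ 152.353°  →  A = 180° − 49.3° − 152.353° ≈ -21.6525° ≤ 0, not a valid triangle

C = 27.65° (one solution)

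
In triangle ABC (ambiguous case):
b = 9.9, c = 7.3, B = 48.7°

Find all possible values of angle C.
b/sin(B) = c/sin(C)  ⇒  sin(C) = c·sin(B)/b = 7.3·sin(48.7°)/9.9
sin(48.7°) ≈ 0.751264
sin(C) ≈ 7.3·0.751264/9.9 ≈ 5.48423/9.9 ≈ 0.553962
Candidate 1: C₁ = arcsin(0.553962) ≈ 33.6393°  →  A = 180° − 48.7° − 33.6393° ≈ 97.6607° > 0, valid
Candidate 2: C₂ = 180° − C₁ ≈ 146.361°  →  A = 180° − 48.7° − 146.361° ≈ -15.0607° ≤ 0, not a valid triangle

C = 33.64° (one solution)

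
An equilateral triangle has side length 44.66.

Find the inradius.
r = Area/s with s the semi-perimeter.
Area = (√3/4)·44.66² = (√3/4)·1994.5156 ≈ 0.433013·1994.5156 ≈ 863.651
s = 3·44.66/2 = 66.99
r ≈ 863.651/66.99 ≈ 12.8922
(Equivalently r = side/(2√3) = 44.66/3.4641 ≈ 12.8922.)

r = 12.89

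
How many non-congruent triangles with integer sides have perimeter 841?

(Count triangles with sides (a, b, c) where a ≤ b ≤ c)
Let a ≤ b ≤ c with a + b + c = 841. The only binding inequality is a + b > c, i.e. 841 − c > c, so c < 841/2; and c ≥ 841/3 since c is the largest side.
So 281 ≤ c ≤ 420. For each c, b runs from ⌈(841 − c)/2⌉ up to c (then a = 841 − b − c satisfies 1 ≤ a ≤ b automatically), giving c − ⌈(841 − c)/2⌉ + 1 choices.
Summing over c: 2 + 3 + 5 + 6 + … + 209 + 210  (140 terms, c = 281, …, 420) = 14840
Check (closed form: nearest integer to p²/48 for even p, (p+3)²/48 for odd p): (841+3)²/48 = 844²/48 = 712336/48 ≈ 14840.33 → 14840

14840 triangles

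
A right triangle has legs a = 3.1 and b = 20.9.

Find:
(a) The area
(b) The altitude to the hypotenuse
(a) The legs are perpendicular, so Area = ½·a·b = ½·3.1·20.9 = ½·64.79 = 32.395
(b) Hypotenuse c = √(a² + b²) = √(9.61 + 436.81) = √446.42 ≈ 21.1287
    Area = ½·c·h_c  ⇒  h_c = 2·Area/c = 64.79/21.1287 ≈ 3.06645

Area = 32.395, h_c = 3.066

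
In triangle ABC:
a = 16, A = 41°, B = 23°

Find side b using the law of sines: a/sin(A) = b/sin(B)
a/sin(A) = b/sin(B)  ⇒  b = a·sin(B)/sin(A) = 16·sin(23°)/sin(41°)
sin(23°) ≈ 0.390731, sin(41°) ≈ 0.656059
b ≈ 16·0.390731/0.656059 ≈ 6.2517/0.656059 ≈ 9.52917

b = 9.529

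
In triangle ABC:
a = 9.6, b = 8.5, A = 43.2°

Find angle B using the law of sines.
a/sin(A) = b/sin(B)  ⇒  sin(B) = b·sin(A)/a = 8.5·sin(43.2°)/9.6
sin(43.2°) ≈ 0.684547
sin(B) ≈ 8.5·0.684547/9.6 ≈ 5.81865/9.6 ≈ 0.606109
B = arcsin(0.606109) ≈ 37.3087°
(Since b ≤ a we need B ≤ A, so the obtuse alternative 180° − 37.3087° ≈ 142.691° is rejected.)

B = 37.31°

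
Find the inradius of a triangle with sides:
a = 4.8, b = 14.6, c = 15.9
r = Area/s where s is the semi-perimeter.
s = (4.8 + 14.6 + 15.9)/2 = 35.3/2 = 17.65
Area = √(s(s−a)(s−b)(s−c)) = √(17.65·12.85·3.05·1.75) ≈ √1210.56 ≈ 34.7931
r ≈ 34.7931/17.65 ≈ 1.97128

r = 1.971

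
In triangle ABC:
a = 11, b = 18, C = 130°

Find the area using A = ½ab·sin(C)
A = ½·a·b·sin(C) = ½·11·18·sin(130°)
sin(130°) ≈ 0.766044
A ≈ ½·198·0.766044 = 99·0.766044 ≈ 75.8384

Area = 75.84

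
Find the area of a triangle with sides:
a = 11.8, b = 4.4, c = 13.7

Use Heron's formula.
s = (11.8 + 4.4 + 13.7)/2 = 29.9/2 = 14.95
s − a = 3.15, s − b = 10.55, s − c = 1.25
s(s−a)(s−b)(s−c) = 14.95·3.15·10.55·1.25 ≈ 621.032
Area = √621.032 ≈ 24.9205

Area = 24.92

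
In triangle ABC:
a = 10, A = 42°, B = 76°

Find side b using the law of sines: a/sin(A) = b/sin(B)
a/sin(A) = b/sin(B)  ⇒  b = a·sin(B)/sin(A) = 10·sin(76°)/sin(42°)
sin(76°) ≈ 0.970296, sin(42°) ≈ 0.669131
b ≈ 10·0.970296/0.669131 ≈ 9.70296/0.669131 ≈ 14.5008

b = 14.5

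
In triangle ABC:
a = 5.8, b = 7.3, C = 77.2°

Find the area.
Two sides and the included angle (SAS): A = ½·a·b·sin(C) = ½·5.8·7.3·sin(77.2°)
sin(77.2°) ≈ 0.975149
A ≈ ½·42.34·0.975149 = 21.17·0.975149 ≈ 20.6439

Area = 20.64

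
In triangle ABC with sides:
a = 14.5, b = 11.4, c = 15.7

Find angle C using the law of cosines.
c² = a² + b² − 2ab·cos(C)  ⇒  cos(C) = (a² + b² − c²)/(2ab)
cos(C) = (14.5² + 11.4² − 15.7²)/(2·14.5·11.4) = (210.25 + 129.96 − 246.49)/330.6 = 93.72/330.6 ≈ 0.283485
C = arccos(0.283485) ≈ 73.5317°

C = 73.53°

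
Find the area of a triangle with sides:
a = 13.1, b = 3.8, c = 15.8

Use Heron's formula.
s = (13.1 + 3.8 + 15.8)/2 = 32.7/2 = 16.35
s − a = 3.25, s − b = 12.55, s − c = 0.55
s(s−a)(s−b)(s−c) = 16.35·3.25·12.55·0.55 ≈ 366.782
Area = √366.782 ≈ 19.1515

Area = 19.15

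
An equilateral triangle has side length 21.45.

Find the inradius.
r = Area/s with s the semi-perimeter.
Area = (√3/4)·21.45² = (√3/4)·460.1025 ≈ 0.433013·460.1025 ≈ 199.23
s = 3·21.45/2 = 32.175
r ≈ 199.23/32.175 ≈ 6.19208
(Equivalently r = side/(2√3) = 21.45/3.4641 ≈ 6.19208.)

r = 6.192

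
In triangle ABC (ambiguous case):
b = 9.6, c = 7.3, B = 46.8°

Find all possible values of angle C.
b/sin(B) = c/sin(C)  ⇒  sin(C) = c·sin(B)/b = 7.3·sin(46.8°)/9.6
sin(46.8°) ≈ 0.728969
sin(C) ≈ 7.3·0.728969/9.6 ≈ 5.32147/9.6 ≈ 0.55432
Candidate 1: C₁ = arcsin(0.55432) ≈ 33.6639°  →  A = 180° − 46.8° − 33.6639° ≈ 99.5361° > 0, valid
Candidate 2: C₂ = 180° − C₁ ≈ 146.336°  →  A = 180° − 46.8° − 146.336° ≈ -13.1361° ≤ 0, not a valid triangle

C = 33.66° (one solution)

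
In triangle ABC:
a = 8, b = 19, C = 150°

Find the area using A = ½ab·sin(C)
A = ½·a·b·sin(C) = ½·8·19·sin(150°)
sin(150°) ≈ 0.5
A ≈ ½·152·0.5 = 76·0.5 ≈ 38

Area = 38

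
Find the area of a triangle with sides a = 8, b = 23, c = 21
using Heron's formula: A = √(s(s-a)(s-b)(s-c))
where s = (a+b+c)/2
s = (8 + 23 + 21)/2 = 52/2 = 26
s − a = 18, s − b = 3, s − c = 5
s(s−a)(s−b)(s−c) = 26·18·3·5 = 7020
Area = √7020 ≈ 83.7854

s = 26.0, Area = 83.79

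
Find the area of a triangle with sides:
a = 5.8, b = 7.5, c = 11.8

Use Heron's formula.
s = (5.8 + 7.5 + 11.8)/2 = 25.1/2 = 12.55
s − a = 6.75, s − b = 5.05, s − c = 0.75
s(s−a)(s−b)(s−c) = 12.55·6.75·5.05·0.75 ≈ 320.849
Area = √320.849 ≈ 17.9122

Area = 17.91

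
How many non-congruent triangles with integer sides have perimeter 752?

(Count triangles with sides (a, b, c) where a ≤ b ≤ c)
Let a ≤ b ≤ c with a + b + c = 752. The only binding inequality is a + b > c, i.e. 752 − c > c, so c < 752/2; and c ≥ 752/3 since c is the largest side.
So 251 ≤ c ≤ 375. For each c, b runs from ⌈(752 − c)/2⌉ up to c (then a = 752 − b − c satisfies 1 ≤ a ≤ b automatically), giving c − ⌈(752 − c)/2⌉ + 1 choices.
Summing over c: 1 + 3 + 4 + 6 + … + 186 + 187  (125 terms, c = 251, …, 375) = 11781
Check (closed form: nearest integer to p²/48 for even p, (p+3)²/48 for odd p): 752²/48 = 565504/48 ≈ 11781.33 → 11781

11781 triangles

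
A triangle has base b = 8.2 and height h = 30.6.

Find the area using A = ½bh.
A = ½·b·h = ½·8.2·30.6 = ½·250.92 = 125.46

Area = 125.46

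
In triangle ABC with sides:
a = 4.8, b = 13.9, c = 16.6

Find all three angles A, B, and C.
Law of cosines for each angle (a² = 23.04, b² = 193.21, c² = 275.56):
cos(A) = (b² + c² − a²)/(2bc) = (193.21 + 275.56 − 23.04)/(2·13.9·16.6) = 445.73/461.48 ≈ 0.965871  ⇒  A ≈ 15.0122°
cos(B) = (a² + c² − b²)/(2ac) = (23.04 + 275.56 − 193.21)/(2·4.8·16.6) = 105.39/159.36 ≈ 0.661333  ⇒  B ≈ 48.5984°
cos(C) = (a² + b² − c²)/(2ab) = (23.04 + 193.21 − 275.56)/(2·4.8·13.9) = -59.31/133.44 ≈ -0.444469  ⇒  C ≈ 116.389°
Check: A + B + C ≈ 180°

A = 15.01°, B = 48.6°, C = 116.4°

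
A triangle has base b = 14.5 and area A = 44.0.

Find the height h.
A = ½·b·h  ⇒  h = 2A/b = 2·44.0/14.5 = 88/14.5 ≈ 6.06897

h = 6.069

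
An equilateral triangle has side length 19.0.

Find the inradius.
r = Area/s with s the semi-perimeter.
Area = (√3/4)·19.0² = (√3/4)·361 ≈ 0.433013·361 ≈ 156.318
s = 3·19.0/2 = 28.5
r ≈ 156.318/28.5 ≈ 5.48483
(Equivalently r = side/(2√3) = 19.0/3.4641 ≈ 5.48483.)

r = 5.485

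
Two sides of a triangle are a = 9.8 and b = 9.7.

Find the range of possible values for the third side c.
Triangle inequality: |a − b| < c < a + b
|a − b| = |9.8 − 9.7| = 0.1
a + b = 9.8 + 9.7 = 19.5

0.1 < c < 19.5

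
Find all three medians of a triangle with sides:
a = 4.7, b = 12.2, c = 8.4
Median formula: m_a = ½√(2b² + 2c² − a²) (and cyclically). a² = 22.09, b² = 148.84, c² = 70.56.
m_a = ½√(2·148.84 + 2·70.56 − 22.09) = ½√416.71 ≈ ½·20.4135 ≈ 10.2067
m_b = ½√(2·22.09 + 2·70.56 − 148.84) = ½√36.46 ≈ ½·6.03821 ≈ 3.01911
m_c = ½√(2·22.09 + 2·148.84 − 70.56) = ½√271.3 ≈ ½·16.4712 ≈ 8.23559

m_a = 10.21, m_b = 3.019, m_c = 8.236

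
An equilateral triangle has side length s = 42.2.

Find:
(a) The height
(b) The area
(a) The height splits the triangle into two 30-60-90 halves: h = s·√3/2 = 42.2·1.73205/2 ≈ 73.0925/2 ≈ 36.5463
(b) Area = (√3/4)·s² = (√3/4)·42.2² = (√3/4)·1780.84 ≈ 0.433013·1780.84 ≈ 771.126

Height = 36.55, Area = 771.1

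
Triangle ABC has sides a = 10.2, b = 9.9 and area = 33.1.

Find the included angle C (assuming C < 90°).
Area = ½·a·b·sin(C)  ⇒  sin(C) = 2·Area/(a·b) = 2·33.1/(10.2·9.9) = 66.2/100.98 ≈ 0.655575
C = arcsin(0.655575) ≈ 40.9633° (taking the acute solution since C < 90°)

C = 40.96°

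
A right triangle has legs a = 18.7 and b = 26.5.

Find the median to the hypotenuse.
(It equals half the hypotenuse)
Hypotenuse c = √(a² + b²) = √(349.69 + 702.25) = √1051.94 ≈ 32.4336
Median to hypotenuse = c/2 ≈ 32.4336/2 ≈ 16.2168

Median = 16.22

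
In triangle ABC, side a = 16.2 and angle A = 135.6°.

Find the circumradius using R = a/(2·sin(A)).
R = a/(2·sin(A)) = 16.2/(2·sin(135.6°))
sin(135.6°) ≈ 0.699663
R ≈ 16.2/(2·0.699663) = 16.2/1.39933 ≈ 11.577

R = 11.58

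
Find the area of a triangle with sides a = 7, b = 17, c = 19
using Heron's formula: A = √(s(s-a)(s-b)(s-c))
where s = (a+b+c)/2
s = (7 + 17 + 19)/2 = 43/2 = 21.5
s − a = 14.5, s − b = 4.5, s − c = 2.5
s(s−a)(s−b)(s−c) = 21.5·14.5·4.5·2.5 = 3507.1875
Area = √3507.1875 ≈ 59.2215

s = 21.5, Area = 59.22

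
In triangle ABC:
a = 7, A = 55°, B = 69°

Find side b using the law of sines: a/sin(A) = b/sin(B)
a/sin(A) = b/sin(B)  ⇒  b = a·sin(B)/sin(A) = 7·sin(69°)/sin(55°)
sin(69°) ≈ 0.93358, sin(55°) ≈ 0.819152
b ≈ 7·0.93358/0.819152 ≈ 6.53506/0.819152 ≈ 7.97784

b = 7.978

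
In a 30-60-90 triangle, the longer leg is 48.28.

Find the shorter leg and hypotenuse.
In a 30-60-90 triangle the sides are in ratio 1 : √3 : 2, so short leg = long leg/√3 and hypotenuse = 2·(short leg).
Short leg = 48.28/√3 ≈ 48.28/1.73205 ≈ 27.8745
Hypotenuse = 2·27.8745 ≈ 55.7489

Short leg = 27.87, Hypotenuse = 55.75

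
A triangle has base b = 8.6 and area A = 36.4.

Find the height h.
A = ½·b·h  ⇒  h = 2A/b = 2·36.4/8.6 = 72.8/8.6 ≈ 8.46512

h = 8.465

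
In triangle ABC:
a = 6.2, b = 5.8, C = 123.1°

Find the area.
Two sides and the included angle (SAS): A = ½·a·b·sin(C) = ½·6.2·5.8·sin(123.1°)
sin(123.1°) ≈ 0.837719
A ≈ ½·35.96·0.837719 = 17.98·0.837719 ≈ 15.0622

Area = 15.06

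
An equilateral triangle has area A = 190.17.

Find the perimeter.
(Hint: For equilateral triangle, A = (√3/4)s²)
A = (√3/4)s²  ⇒  s² = 4A/√3 = 4·190.17/√3 = 760.68/1.73205 ≈ 439.179
s ≈ √439.179 ≈ 20.9566
Perimeter = 3s ≈ 3·20.9566 ≈ 62.8698

Perimeter = 62.87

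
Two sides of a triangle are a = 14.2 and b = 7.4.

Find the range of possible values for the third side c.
Triangle inequality: |a − b| < c < a + b
|a − b| = |14.2 − 7.4| = 6.8
a + b = 14.2 + 7.4 = 21.6

6.8 < c < 21.6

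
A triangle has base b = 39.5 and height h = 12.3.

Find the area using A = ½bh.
A = ½·b·h = ½·39.5·12.3 = ½·485.85 = 242.925

Area = 242.925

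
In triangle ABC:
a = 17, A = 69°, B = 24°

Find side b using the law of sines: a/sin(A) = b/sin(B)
a/sin(A) = b/sin(B)  ⇒  b = a·sin(B)/sin(A) = 17·sin(24°)/sin(69°)
sin(24°) ≈ 0.406737, sin(69°) ≈ 0.93358
b ≈ 17·0.406737/0.93358 ≈ 6.91452/0.93358 ≈ 7.40646

b = 7.406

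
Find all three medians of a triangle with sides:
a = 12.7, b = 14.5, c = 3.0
Median formula: m_a = ½√(2b² + 2c² − a²) (and cyclically). a² = 161.29, b² = 210.25, c² = 9.
m_a = ½√(2·210.25 + 2·9 − 161.29) = ½√277.21 ≈ ½·16.6496 ≈ 8.32481
m_b = ½√(2·161.29 + 2·9 − 210.25) = ½√130.33 ≈ ½·11.4162 ≈ 5.70811
m_c = ½√(2·161.29 + 2·210.25 − 9) = ½√734.08 ≈ ½·27.0939 ≈ 13.547

m_a = 8.325, m_b = 5.708, m_c = 13.55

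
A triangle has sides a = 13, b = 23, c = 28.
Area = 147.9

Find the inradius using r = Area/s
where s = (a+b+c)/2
s = (13 + 23 + 28)/2 = 64/2 = 32
r = Area/s = 147.9/32 ≈ 4.62188

r = 4.622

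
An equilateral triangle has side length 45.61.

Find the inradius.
r = Area/s with s the semi-perimeter.
Area = (√3/4)·45.61² = (√3/4)·2080.2721 ≈ 0.433013·2080.2721 ≈ 900.784
s = 3·45.61/2 = 68.415
r ≈ 900.784/68.415 ≈ 13.1665
(Equivalently r = side/(2√3) = 45.61/3.4641 ≈ 13.1665.)

r = 13.17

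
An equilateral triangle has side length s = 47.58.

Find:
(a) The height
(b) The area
(a) The height splits the triangle into two 30-60-90 halves: h = s·√3/2 = 47.58·1.73205/2 ≈ 82.411/2 ≈ 41.2055
(b) Area = (√3/4)·s² = (√3/4)·47.58² = (√3/4)·2263.8564 ≈ 0.433013·2263.8564 ≈ 980.279

Height = 41.21, Area = 980.3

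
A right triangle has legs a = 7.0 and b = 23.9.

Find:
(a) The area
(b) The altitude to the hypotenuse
(a) The legs are perpendicular, so Area = ½·a·b = ½·7.0·23.9 = ½·167.3 = 83.65
(b) Hypotenuse c = √(a² + b²) = √(49 + 571.21) = √620.21 ≈ 24.904
    Area = ½·c·h_c  ⇒  h_c = 2·Area/c = 167.3/24.904 ≈ 6.71779

Area = 83.65, h_c = 6.718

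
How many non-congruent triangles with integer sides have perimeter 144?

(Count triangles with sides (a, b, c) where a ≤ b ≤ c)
Let a ≤ b ≤ c with a + b + c = 144. The only binding inequality is a + b > c, i.e. 144 − c > c, so c < 144/2; and c ≥ 144/3 since c is the largest side.
So 48 ≤ c ≤ 71. For each c, b runs from ⌈(144 − c)/2⌉ up to c (then a = 144 − b − c satisfies 1 ≤ a ≤ b automatically), giving c − ⌈(144 − c)/2⌉ + 1 choices.
Summing over c: 1 + 2 + 4 + 5 + … + 34 + 35  (24 terms, c = 48, …, 71) = 432
Check (closed form: nearest integer to p²/48 for even p, (p+3)²/48 for odd p): 144²/48 = 20736/48 ≈ 432.00 → 432

432 triangles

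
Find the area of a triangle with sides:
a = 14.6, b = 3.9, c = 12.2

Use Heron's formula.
s = (14.6 + 3.9 + 12.2)/2 = 30.7/2 = 15.35
s − a = 0.75, s − b = 11.45, s − c = 3.15
s(s−a)(s−b)(s−c) = 15.35·0.75·11.45·3.15 ≈ 415.227
Area = √415.227 ≈ 20.3771

Area = 20.38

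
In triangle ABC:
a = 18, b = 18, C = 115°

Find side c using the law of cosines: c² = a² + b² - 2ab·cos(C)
c² = 18² + 18² − 2·18·18·cos(115°)
cos(115°) ≈ -0.422618
c² ≈ 324 + 324 − 648·(-0.422618) ≈ 648 + 273.857 ≈ 921.857
c ≈ √921.857 ≈ 30.3621

c = 30.36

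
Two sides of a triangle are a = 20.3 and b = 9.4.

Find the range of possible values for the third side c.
Triangle inequality: |a − b| < c < a + b
|a − b| = |20.3 − 9.4| = 10.9
a + b = 20.3 + 9.4 = 29.7

10.9 < c < 29.7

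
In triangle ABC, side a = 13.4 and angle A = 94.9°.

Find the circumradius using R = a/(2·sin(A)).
R = a/(2·sin(A)) = 13.4/(2·sin(94.9°))
sin(94.9°) ≈ 0.996345
R ≈ 13.4/(2·0.996345) = 13.4/1.99269 ≈ 6.72458

R = 6.725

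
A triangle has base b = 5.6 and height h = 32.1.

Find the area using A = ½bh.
A = ½·b·h = ½·5.6·32.1 = ½·179.76 = 89.88

Area = 89.88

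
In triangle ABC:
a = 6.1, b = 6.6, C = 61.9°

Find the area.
Two sides and the included angle (SAS): A = ½·a·b·sin(C) = ½·6.1·6.6·sin(61.9°)
sin(61.9°) ≈ 0.882127
A ≈ ½·40.26·0.882127 = 20.13·0.882127 ≈ 17.7572

Area = 17.76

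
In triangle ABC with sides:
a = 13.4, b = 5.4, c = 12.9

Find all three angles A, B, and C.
Law of cosines for each angle (a² = 179.56, b² = 29.16, c² = 166.41):
cos(A) = (b² + c² − a²)/(2bc) = (29.16 + 166.41 − 179.56)/(2·5.4·12.9) = 16.01/139.32 ≈ 0.114915  ⇒  A ≈ 83.4013°
cos(B) = (a² + c² − b²)/(2ac) = (179.56 + 166.41 − 29.16)/(2·13.4·12.9) = 316.81/345.72 ≈ 0.916377  ⇒  B ≈ 23.5979°
cos(C) = (a² + b² − c²)/(2ab) = (179.56 + 29.16 − 166.41)/(2·13.4·5.4) = 42.31/144.72 ≈ 0.292358  ⇒  C ≈ 73.0008°
Check: A + B + C ≈ 180°

A = 83.4°, B = 23.6°, C = 73°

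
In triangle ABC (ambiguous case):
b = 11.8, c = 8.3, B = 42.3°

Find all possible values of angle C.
b/sin(B) = c/sin(C)  ⇒  sin(C) = c·sin(B)/b = 8.3·sin(42.3°)/11.8
sin(42.3°) ≈ 0.673013
sin(C) ≈ 8.3·0.673013/11.8 ≈ 5.586/11.8 ≈ 0.47339
Candidate 1: C₁ = arcsin(0.47339) ≈ 28.2546°  →  A = 180° − 42.3° − 28.2546° ≈ 109.445° > 0, valid
Candidate 2: C₂ = 180° − C₁ ≈ 151.745°  →  A = 180° − 42.3° − 151.745° ≈ -14.0454° ≤ 0, not a valid triangle

C = 28.25° (one solution)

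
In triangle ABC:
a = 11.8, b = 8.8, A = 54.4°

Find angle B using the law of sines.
a/sin(A) = b/sin(B)  ⇒  sin(B) = b·sin(A)/a = 8.8·sin(54.4°)/11.8
sin(54.4°) ≈ 0.813101
sin(B) ≈ 8.8·0.813101/11.8 ≈ 7.15529/11.8 ≈ 0.60638
B = arcsin(0.60638) ≈ 37.3282°
(Since b ≤ a we need B ≤ A, so the obtuse alternative 180° − 37.3282° ≈ 142.672° is rejected.)

B = 37.33°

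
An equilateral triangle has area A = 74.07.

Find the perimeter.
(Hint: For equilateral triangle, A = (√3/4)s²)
A = (√3/4)s²  ⇒  s² = 4A/√3 = 4·74.07/√3 = 296.28/1.73205 ≈ 171.057
s ≈ √171.057 ≈ 13.0789
Perimeter = 3s ≈ 3·13.0789 ≈ 39.2367

Perimeter = 39.24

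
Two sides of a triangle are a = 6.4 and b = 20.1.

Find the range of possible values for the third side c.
Triangle inequality: |a − b| < c < a + b
|a − b| = |6.4 − 20.1| = 13.7
a + b = 6.4 + 20.1 = 26.5

13.7 < c < 26.5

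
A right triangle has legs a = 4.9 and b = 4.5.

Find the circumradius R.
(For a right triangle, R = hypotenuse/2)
Hypotenuse c = √(a² + b²) = √(24.01 + 20.25) = √44.26 ≈ 6.65282
R = c/2 ≈ 6.65282/2 ≈ 3.32641

R = 3.326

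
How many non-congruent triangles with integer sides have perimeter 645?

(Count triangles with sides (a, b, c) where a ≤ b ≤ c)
Let a ≤ b ≤ c with a + b + c = 645. The only binding inequality is a + b > c, i.e. 645 − c > c, so c < 645/2; and c ≥ 645/3 since c is the largest side.
So 215 ≤ c ≤ 322. For each c, b runs from ⌈(645 − c)/2⌉ up to c (then a = 645 − b − c satisfies 1 ≤ a ≤ b automatically), giving c − ⌈(645 − c)/2⌉ + 1 choices.
Summing over c: 1 + 2 + 4 + 5 + … + 160 + 161  (108 terms, c = 215, …, 322) = 8748
Check (closed form: nearest integer to p²/48 for even p, (p+3)²/48 for odd p): (645+3)²/48 = 648²/48 = 419904/48 ≈ 8748.00 → 8748

8748 triangles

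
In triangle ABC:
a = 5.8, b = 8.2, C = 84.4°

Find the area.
Two sides and the included angle (SAS): A = ½·a·b·sin(C) = ½·5.8·8.2·sin(84.4°)
sin(84.4°) ≈ 0.995227
A ≈ ½·47.56·0.995227 = 23.78·0.995227 ≈ 23.6665

Area = 23.67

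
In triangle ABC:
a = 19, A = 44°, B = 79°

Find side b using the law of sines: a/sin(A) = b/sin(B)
a/sin(A) = b/sin(B)  ⇒  b = a·sin(B)/sin(A) = 19·sin(79°)/sin(44°)
sin(79°) ≈ 0.981627, sin(44°) ≈ 0.694658
b ≈ 19·0.981627/0.694658 ≈ 18.6509/0.694658 ≈ 26.849

b = 26.85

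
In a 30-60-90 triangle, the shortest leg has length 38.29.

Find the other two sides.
In a 30-60-90 triangle the sides are in ratio 1 : √3 : 2 (short leg : long leg : hypotenuse).
Long leg = 38.29·√3 ≈ 38.29·1.73205 ≈ 66.3202
Hypotenuse = 2·38.29 = 76.58

Long leg = 38.29√3 = 66.32, Hypotenuse = 76.58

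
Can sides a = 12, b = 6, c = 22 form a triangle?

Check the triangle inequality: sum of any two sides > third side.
a + b vs c: 12 + 6 = 18 ≤ 22  ✗
a + c vs b: 12 + 22 = 34 > 6  ✓
b + c vs a: 6 + 22 = 28 > 12  ✓

No: 12 + 6 = 18 is not > 22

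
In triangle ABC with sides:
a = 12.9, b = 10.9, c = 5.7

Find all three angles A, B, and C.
Law of cosines for each angle (a² = 166.41, b² = 118.81, c² = 32.49):
cos(A) = (b² + c² − a²)/(2bc) = (118.81 + 32.49 − 166.41)/(2·10.9·5.7) = -15.11/124.26 ≈ -0.1216  ⇒  A ≈ 96.9844°
cos(B) = (a² + c² − b²)/(2ac) = (166.41 + 32.49 − 118.81)/(2·12.9·5.7) = 80.09/147.06 ≈ 0.544608  ⇒  B ≈ 57.0021°
cos(C) = (a² + b² − c²)/(2ab) = (166.41 + 118.81 − 32.49)/(2·12.9·10.9) = 252.73/281.22 ≈ 0.898691  ⇒  C ≈ 26.0134°
Check: A + B + C ≈ 180°

A = 96.98°, B = 57°, C = 26.01°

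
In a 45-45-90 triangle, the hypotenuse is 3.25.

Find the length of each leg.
In a 45-45-90 triangle hypotenuse = leg·√2, so leg = hypotenuse/√2.
Leg = 3.25/√2 ≈ 3.25/1.41421 ≈ 2.2981

Each leg = 2.298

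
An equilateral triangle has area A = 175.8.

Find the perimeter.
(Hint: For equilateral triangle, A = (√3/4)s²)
A = (√3/4)s²  ⇒  s² = 4A/√3 = 4·175.8/√3 = 703.2/1.73205 ≈ 405.993
s ≈ √405.993 ≈ 20.1493
Perimeter = 3s ≈ 3·20.1493 ≈ 60.4478

Perimeter = 60.45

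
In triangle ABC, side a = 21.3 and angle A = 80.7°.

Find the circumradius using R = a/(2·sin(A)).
R = a/(2·sin(A)) = 21.3/(2·sin(80.7°))
sin(80.7°) ≈ 0.986856
R ≈ 21.3/(2·0.986856) = 21.3/1.97371 ≈ 10.7919

R = 10.79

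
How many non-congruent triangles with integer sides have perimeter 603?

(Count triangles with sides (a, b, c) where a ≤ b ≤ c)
Let a ≤ b ≤ c with a + b + c = 603. The only binding inequality is a + b > c, i.e. 603 − c > c, so c < 603/2; and c ≥ 603/3 since c is the largest side.
So 201 ≤ c ≤ 301. For each c, b runs from ⌈(603 − c)/2⌉ up to c (then a = 603 − b − c satisfies 1 ≤ a ≤ b automatically), giving c − ⌈(603 − c)/2⌉ + 1 choices.
Summing over c: 1 + 2 + 4 + 5 + … + 149 + 151  (101 terms, c = 201, …, 301) = 7651
Check (closed form: nearest integer to p²/48 for even p, (p+3)²/48 for odd p): (603+3)²/48 = 606²/48 = 367236/48 ≈ 7650.75 → 7651

7651 triangles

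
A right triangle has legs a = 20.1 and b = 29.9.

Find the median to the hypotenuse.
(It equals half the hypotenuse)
Hypotenuse c = √(a² + b²) = √(404.01 + 894.01) = √1298.02 ≈ 36.028
Median to hypotenuse = c/2 ≈ 36.028/2 ≈ 18.014

Median = 18.01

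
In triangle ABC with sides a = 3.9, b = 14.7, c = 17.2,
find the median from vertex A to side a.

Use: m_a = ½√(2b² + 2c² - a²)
m_a = ½√(2·14.7² + 2·17.2² − 3.9²) = ½√(2·216.09 + 2·295.84 − 15.21) = ½√(432.18 + 591.68 − 15.21) = ½√1008.65
√1008.65 ≈ 31.7593, so m_a ≈ 15.8796

m_a = 15.88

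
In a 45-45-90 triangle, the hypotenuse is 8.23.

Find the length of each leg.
In a 45-45-90 triangle hypotenuse = leg·√2, so leg = hypotenuse/√2.
Leg = 8.23/√2 ≈ 8.23/1.41421 ≈ 5.81949

Each leg = 5.819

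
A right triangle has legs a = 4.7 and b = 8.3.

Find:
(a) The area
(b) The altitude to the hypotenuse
(a) The legs are perpendicular, so Area = ½·a·b = ½·4.7·8.3 = ½·39.01 = 19.505
(b) Hypotenuse c = √(a² + b²) = √(22.09 + 68.89) = √90.98 ≈ 9.53834
    Area = ½·c·h_c  ⇒  h_c = 2·Area/c = 39.01/9.53834 ≈ 4.08981

Area = 19.505, h_c = 4.09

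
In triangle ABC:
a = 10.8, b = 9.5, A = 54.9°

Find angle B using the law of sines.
a/sin(A) = b/sin(B)  ⇒  sin(B) = b·sin(A)/a = 9.5·sin(54.9°)/10.8
sin(54.9°) ≈ 0.81815
sin(B) ≈ 9.5·0.81815/10.8 ≈ 7.77242/10.8 ≈ 0.719669
B = arcsin(0.719669) ≈ 46.0271°
(Since b ≤ a we need B ≤ A, so the obtuse alternative 180° − 46.0271° ≈ 133.973° is rejected.)

B = 46.03°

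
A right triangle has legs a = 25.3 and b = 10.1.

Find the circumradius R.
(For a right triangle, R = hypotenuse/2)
Hypotenuse c = √(a² + b²) = √(640.09 + 102.01) = √742.1 ≈ 27.2415
R = c/2 ≈ 27.2415/2 ≈ 13.6208

R = 13.62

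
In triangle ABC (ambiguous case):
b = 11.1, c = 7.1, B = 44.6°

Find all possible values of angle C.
b/sin(B) = c/sin(C)  ⇒  sin(C) = c·sin(B)/b = 7.1·sin(44.6°)/11.1
sin(44.6°) ≈ 0.702153
sin(C) ≈ 7.1·0.702153/11.1 ≈ 4.98529/11.1 ≈ 0.449125
Candidate 1: C₁ = arcsin(0.449125) ≈ 26.6876°  →  A = 180° − 44.6° − 26.6876° ≈ 108.712° > 0, valid
Candidate 2: C₂ = 180° − C₁ ≈ 153.312°  →  A = 180° − 44.6° − 153.312° ≈ -17.9124° ≤ 0, not a valid triangle

C = 26.69° (one solution)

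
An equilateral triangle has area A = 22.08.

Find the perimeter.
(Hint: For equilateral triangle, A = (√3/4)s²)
A = (√3/4)s²  ⇒  s² = 4A/√3 = 4·22.08/√3 = 88.32/1.73205 ≈ 50.9916
s ≈ √50.9916 ≈ 7.14084
Perimeter = 3s ≈ 3·7.14084 ≈ 21.4225

Perimeter = 21.42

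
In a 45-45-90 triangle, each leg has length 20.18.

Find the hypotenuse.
In a 45-45-90 triangle the sides are in ratio 1 : 1 : √2, so hypotenuse = leg·√2.
Hypotenuse = 20.18·√2 ≈ 20.18·1.41421 ≈ 28.5388

Hypotenuse = 20.18√2 = 28.54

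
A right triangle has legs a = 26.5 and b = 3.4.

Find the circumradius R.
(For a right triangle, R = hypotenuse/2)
Hypotenuse c = √(a² + b²) = √(702.25 + 11.56) = √713.81 ≈ 26.7172
R = c/2 ≈ 26.7172/2 ≈ 13.3586

R = 13.36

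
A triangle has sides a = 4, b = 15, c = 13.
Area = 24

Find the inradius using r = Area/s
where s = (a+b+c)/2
s = (4 + 15 + 13)/2 = 32/2 = 16
r = Area/s = 24/16 ≈ 1.5

r = 1.5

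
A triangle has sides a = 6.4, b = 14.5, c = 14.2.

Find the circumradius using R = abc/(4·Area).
First find the area with Heron's formula.
s = (6.4 + 14.5 + 14.2)/2 = 17.55
Area = √(s(s−a)(s−b)(s−c)) = √(17.55·11.15·3.05·3.35) ≈ √1999.39 ≈ 44.7145
abc = 6.4·14.5·14.2 = 1317.76
R = abc/(4·Area) ≈ 1317.76/(4·44.7145) = 1317.76/178.858 ≈ 7.36763

R = 7.368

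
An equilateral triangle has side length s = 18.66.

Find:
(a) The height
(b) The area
(a) The height splits the triangle into two 30-60-90 halves: h = s·√3/2 = 18.66·1.73205/2 ≈ 32.3201/2 ≈ 16.16
(b) Area = (√3/4)·s² = (√3/4)·18.66² = (√3/4)·348.1956 ≈ 0.433013·348.1956 ≈ 150.773

Height = 16.16, Area = 150.8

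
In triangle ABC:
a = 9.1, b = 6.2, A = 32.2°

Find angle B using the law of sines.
a/sin(A) = b/sin(B)  ⇒  sin(B) = b·sin(A)/a = 6.2·sin(32.2°)/9.1
sin(32.2°) ≈ 0.532876
sin(B) ≈ 6.2·0.532876/9.1 ≈ 3.30383/9.1 ≈ 0.363059
B = arcsin(0.363059) ≈ 21.2882°
(Since b ≤ a we need B ≤ A, so the obtuse alternative 180° − 21.2882° ≈ 158.712° is rejected.)

B = 21.29°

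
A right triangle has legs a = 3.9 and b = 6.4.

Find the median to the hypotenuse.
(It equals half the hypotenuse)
Hypotenuse c = √(a² + b²) = √(15.21 + 40.96) = √56.17 ≈ 7.49466
Median to hypotenuse = c/2 ≈ 7.49466/2 ≈ 3.74733

Median = 3.747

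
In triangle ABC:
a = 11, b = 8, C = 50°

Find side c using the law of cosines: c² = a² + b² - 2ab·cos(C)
c² = 11² + 8² − 2·11·8·cos(50°)
cos(50°) ≈ 0.642788
c² ≈ 121 + 64 − 176·(0.642788) ≈ 185 − 113.131 ≈ 71.8694
c ≈ √71.8694 ≈ 8.47758

c = 8.478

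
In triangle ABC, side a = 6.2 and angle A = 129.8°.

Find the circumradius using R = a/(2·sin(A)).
R = a/(2·sin(A)) = 6.2/(2·sin(129.8°))
sin(129.8°) ≈ 0.768284
R ≈ 6.2/(2·0.768284) = 6.2/1.53657 ≈ 4.03497

R = 4.035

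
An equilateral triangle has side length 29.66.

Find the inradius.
r = Area/s with s the semi-perimeter.
Area = (√3/4)·29.66² = (√3/4)·879.7156 ≈ 0.433013·879.7156 ≈ 380.928
s = 3·29.66/2 = 44.49
r ≈ 380.928/44.49 ≈ 8.5621
(Equivalently r = side/(2√3) = 29.66/3.4641 ≈ 8.5621.)

r = 8.562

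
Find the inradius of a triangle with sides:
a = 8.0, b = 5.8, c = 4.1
r = Area/s where s is the semi-perimeter.
s = (8.0 + 5.8 + 4.1)/2 = 17.9/2 = 8.95
Area = √(s(s−a)(s−b)(s−c)) = √(8.95·0.95·3.15·4.85) ≈ √129.897 ≈ 11.3972
r ≈ 11.3972/8.95 ≈ 1.27343

r = 1.273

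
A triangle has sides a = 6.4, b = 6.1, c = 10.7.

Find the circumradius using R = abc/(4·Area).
First find the area with Heron's formula.
s = (6.4 + 6.1 + 10.7)/2 = 11.6
Area = √(s(s−a)(s−b)(s−c)) = √(11.6·5.2·5.5·0.9) ≈ √298.584 ≈ 17.2796
abc = 6.4·6.1·10.7 = 417.728
R = abc/(4·Area) ≈ 417.728/(4·17.2796) = 417.728/69.1183 ≈ 6.04366

R = 6.044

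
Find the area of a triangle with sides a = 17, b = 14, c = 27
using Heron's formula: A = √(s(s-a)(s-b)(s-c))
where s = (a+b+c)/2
s = (17 + 14 + 27)/2 = 58/2 = 29
s − a = 12, s − b = 15, s − c = 2
s(s−a)(s−b)(s−c) = 29·12·15·2 = 10440
Area = √10440 ≈ 102.176

s = 29.0, Area = 102.2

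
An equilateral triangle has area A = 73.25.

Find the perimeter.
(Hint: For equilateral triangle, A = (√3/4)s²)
A = (√3/4)s²  ⇒  s² = 4A/√3 = 4·73.25/√3 = 293/1.73205 ≈ 169.164
s ≈ √169.164 ≈ 13.0063
Perimeter = 3s ≈ 3·13.0063 ≈ 39.0189

Perimeter = 39.02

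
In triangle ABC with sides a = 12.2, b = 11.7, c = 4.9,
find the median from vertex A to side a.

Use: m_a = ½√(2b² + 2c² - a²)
m_a = ½√(2·11.7² + 2·4.9² − 12.2²) = ½√(2·136.89 + 2·24.01 − 148.84) = ½√(273.78 + 48.02 − 148.84) = ½√172.96
√172.96 ≈ 13.1514, so m_a ≈ 6.57571

m_a = 6.576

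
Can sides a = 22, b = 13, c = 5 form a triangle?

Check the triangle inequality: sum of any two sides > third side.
a + b vs c: 22 + 13 = 35 > 5  ✓
a + c vs b: 22 + 5 = 27 > 13  ✓
b + c vs a: 13 + 5 = 18 ≤ 22  ✗

No: 13 + 5 = 18 is not > 22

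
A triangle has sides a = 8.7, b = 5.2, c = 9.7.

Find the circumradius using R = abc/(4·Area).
First find the area with Heron's formula.
s = (8.7 + 5.2 + 9.7)/2 = 11.8
Area = √(s(s−a)(s−b)(s−c)) = √(11.8·3.1·6.6·2.1) ≈ √506.999 ≈ 22.5166
abc = 8.7·5.2·9.7 = 438.828
R = abc/(4·Area) ≈ 438.828/(4·22.5166) = 438.828/90.0665 ≈ 4.87226

R = 4.872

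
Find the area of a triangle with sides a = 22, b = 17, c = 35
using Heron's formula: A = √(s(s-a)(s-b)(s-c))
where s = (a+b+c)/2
s = (22 + 17 + 35)/2 = 74/2 = 37
s − a = 15, s − b = 20, s − c = 2
s(s−a)(s−b)(s−c) = 37·15·20·2 = 22200
Area = √22200 ≈ 148.997

s = 37.0, Area = 149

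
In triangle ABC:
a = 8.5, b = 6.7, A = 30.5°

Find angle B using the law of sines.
a/sin(A) = b/sin(B)  ⇒  sin(B) = b·sin(A)/a = 6.7·sin(30.5°)/8.5
sin(30.5°) ≈ 0.507538
sin(B) ≈ 6.7·0.507538/8.5 ≈ 3.40051/8.5 ≈ 0.40006
B = arcsin(0.40006) ≈ 23.5819°
(Since b ≤ a we need B ≤ A, so the obtuse alternative 180° − 23.5819° ≈ 156.418° is rejected.)

B = 23.58°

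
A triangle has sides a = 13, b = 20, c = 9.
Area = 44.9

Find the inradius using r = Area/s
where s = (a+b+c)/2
s = (13 + 20 + 9)/2 = 42/2 = 21
r = Area/s = 44.9/21 ≈ 2.1381

r = 2.138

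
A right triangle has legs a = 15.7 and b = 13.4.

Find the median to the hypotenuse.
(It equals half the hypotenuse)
Hypotenuse c = √(a² + b²) = √(246.49 + 179.56) = √426.05 ≈ 20.641
Median to hypotenuse = c/2 ≈ 20.641/2 ≈ 10.3205

Median = 10.32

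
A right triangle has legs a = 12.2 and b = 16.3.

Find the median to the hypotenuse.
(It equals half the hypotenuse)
Hypotenuse c = √(a² + b²) = √(148.84 + 265.69) = √414.53 ≈ 20.36
Median to hypotenuse = c/2 ≈ 20.36/2 ≈ 10.18

Median = 10.18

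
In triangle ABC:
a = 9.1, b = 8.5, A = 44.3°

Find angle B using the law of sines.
a/sin(A) = b/sin(B)  ⇒  sin(B) = b·sin(A)/a = 8.5·sin(44.3°)/9.1
sin(44.3°) ≈ 0.698415
sin(B) ≈ 8.5·0.698415/9.1 ≈ 5.93653/9.1 ≈ 0.652366
B = arcsin(0.652366) ≈ 40.7202°
(Since b ≤ a we need B ≤ A, so the obtuse alternative 180° − 40.7202° ≈ 139.28° is rejected.)

B = 40.72°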